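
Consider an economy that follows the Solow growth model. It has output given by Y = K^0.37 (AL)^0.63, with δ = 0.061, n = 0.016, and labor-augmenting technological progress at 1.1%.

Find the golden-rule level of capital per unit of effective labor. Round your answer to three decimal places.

The golden rule sets f'(k) = n + g + δ, i.e. α·k^(α−1) = n + g + δ.
So k^(1−α) = α / (n + g + δ) = 0.37 / 0.088 = 4.2045.
k_gold = 4.2045^(1/0.63) ≈ 9.7729

k_gold ≈ 9.773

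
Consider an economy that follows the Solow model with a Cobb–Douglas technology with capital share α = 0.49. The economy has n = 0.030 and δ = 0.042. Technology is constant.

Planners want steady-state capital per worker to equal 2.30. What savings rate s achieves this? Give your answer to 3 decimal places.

Steady state requires s·f(k) = (n + δ)·k, i.e. s·k^α = (n + δ)·k.
So s / (n + δ) = (k*)^(1−α) = 2.30^0.51 = 1.5293.
Therefore s = 1.5293 × (n + δ) = 1.5293 × 0.072 = 0.1101.

s ≈ 0.110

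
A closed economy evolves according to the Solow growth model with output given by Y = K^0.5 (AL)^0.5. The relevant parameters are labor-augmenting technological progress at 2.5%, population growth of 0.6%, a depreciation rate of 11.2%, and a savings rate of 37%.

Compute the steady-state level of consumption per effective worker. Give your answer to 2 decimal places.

c* ≈ 1.63

At the steady state, Δk = 0, so s·k^α = (n + g + δ)·k.
Rearranging, k^(1−α) = s / (n + g + δ).
k^0.5 = 0.37 / (0.006 + 0.025 + 0.112) = 0.37 / 0.143 = 2.5874
k* = 2.5874^(1/0.5) ≈ 6.6946
y* = (k*)^α = 6.6946^0.5 ≈ 2.5874
c* = (1 − s)·y* = (1 − 0.37) × 2.5874 ≈ 1.6301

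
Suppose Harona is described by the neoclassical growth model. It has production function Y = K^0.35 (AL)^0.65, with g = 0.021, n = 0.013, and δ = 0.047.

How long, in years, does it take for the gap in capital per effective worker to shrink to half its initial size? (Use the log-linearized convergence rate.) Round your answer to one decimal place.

Near the steady state the convergence rate is λ = (1 − α)(n + g + δ).
λ = (1 − 0.35) × 0.081 = 0.65 × 0.081 = 0.05265
Half-life = ln 2 / λ = 0.6931 / 0.05265 ≈ 13.16 years

t_½ ≈ 13.2 years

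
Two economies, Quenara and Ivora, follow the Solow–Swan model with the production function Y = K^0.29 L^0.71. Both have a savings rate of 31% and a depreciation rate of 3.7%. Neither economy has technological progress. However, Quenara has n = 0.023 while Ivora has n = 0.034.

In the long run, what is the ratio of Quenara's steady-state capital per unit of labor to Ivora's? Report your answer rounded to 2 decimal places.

k*_Q / k*_I ≈ 1.27

Steady-state k* = [s/(n + δ)]^(1/(1−α)), so the ratio is [ (s_Q/(n + δ)_Q) / (s_I/(n + δ)_I) ]^1.4085.
s_Q/(n + δ)_Q = 0.31/0.060 = 5.1667; s_I/(n + δ)_I = 0.31/0.071 = 4.3662.
Ratio = (5.1667/4.3662)^1.4085 = 1.1833^1.4085 ≈ 1.2675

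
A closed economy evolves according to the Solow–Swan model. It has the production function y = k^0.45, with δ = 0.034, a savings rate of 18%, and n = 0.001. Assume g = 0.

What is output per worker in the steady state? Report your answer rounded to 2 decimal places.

y* ≈ 3.82

At the steady state, Δk = 0, so s·k^α = (n + δ)·k.
Dividing both sides by k: k^(1−α) = s / (n + δ).
k^0.55 = 0.18 / (0.001 + 0.034) = 0.18 / 0.035 = 5.1429
k* = 5.1429^(1/0.55) ≈ 19.6384
y* = (k*)^α = 19.6384^0.45 ≈ 3.8185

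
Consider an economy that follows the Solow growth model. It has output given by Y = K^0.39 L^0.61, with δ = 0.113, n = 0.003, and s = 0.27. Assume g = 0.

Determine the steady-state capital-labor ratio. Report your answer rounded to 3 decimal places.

In steady state, investment equals break-even investment: s·k^α = (n + δ)·k.
Rearranging, k^(1−α) = s / (n + δ).
k^0.61 = 0.27 / (0.003 + 0.113) = 0.27 / 0.116 = 2.3276
k* = 2.3276^(1/0.61) ≈ 3.9947

k* ≈ 3.995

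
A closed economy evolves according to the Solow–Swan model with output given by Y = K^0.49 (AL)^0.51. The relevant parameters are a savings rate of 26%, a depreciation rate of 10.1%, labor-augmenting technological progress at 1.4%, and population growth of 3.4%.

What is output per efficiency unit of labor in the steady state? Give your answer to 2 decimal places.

Steady state requires s·f(k) = (n + g + δ)·k, i.e. s·k^α = (n + g + δ)·k.
Dividing both sides by k: k^(1−α) = s / (n + g + δ).
k^0.51 = 0.26 / (0.034 + 0.014 + 0.101) = 0.26 / 0.149 = 1.7450
k* = 1.7450^(1/0.51) ≈ 2.9793
y* = (k*)^α = 2.9793^0.49 ≈ 1.7073

y* ≈ 1.71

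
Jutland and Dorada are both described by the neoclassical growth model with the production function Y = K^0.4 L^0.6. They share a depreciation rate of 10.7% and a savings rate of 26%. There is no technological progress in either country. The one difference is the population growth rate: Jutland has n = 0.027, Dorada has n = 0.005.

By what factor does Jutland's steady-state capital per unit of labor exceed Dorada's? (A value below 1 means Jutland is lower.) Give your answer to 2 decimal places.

k*_J / k*_D ≈ 0.74

Steady-state k* = [s/(n + δ)]^(1/(1−α)), so the ratio is [ (s_J/(n + δ)_J) / (s_D/(n + δ)_D) ]^1.6667.
s_J/(n + δ)_J = 0.26/0.134 = 1.9403; s_D/(n + δ)_D = 0.26/0.112 = 2.3214.
Ratio = (1.9403/2.3214)^1.6667 = 0.8358^1.6667 ≈ 0.7416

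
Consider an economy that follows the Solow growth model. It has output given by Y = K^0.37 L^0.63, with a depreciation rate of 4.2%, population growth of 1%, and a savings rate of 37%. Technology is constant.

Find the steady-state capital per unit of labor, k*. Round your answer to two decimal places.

In steady state, investment equals break-even investment: s·k^α = (n + δ)·k.
Dividing both sides by k: k^(1−α) = s / (n + δ).
k^0.63 = 0.37 / (0.010 + 0.042) = 0.37 / 0.052 = 7.1154
k* = 7.1154^(1/0.63) ≈ 22.5267

k* = 22.53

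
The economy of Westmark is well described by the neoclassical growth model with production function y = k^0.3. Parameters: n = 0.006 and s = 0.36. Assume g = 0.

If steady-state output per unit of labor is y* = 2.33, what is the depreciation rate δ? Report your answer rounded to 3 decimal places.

In steady state, investment equals break-even investment: s·k^α = (n + δ)·k.
Since y* = [s/(n + δ)]^(α/(1−α)), we have s/(n + δ) = (y*)^((1−α)/α) = 2.33^2.3333 = 7.1970.
Therefore n + δ = s / 7.1970 = 0.36 / 7.1970 = 0.0500, so δ = 0.0500 − 0.006 = 0.0440.

δ ≈ 0.044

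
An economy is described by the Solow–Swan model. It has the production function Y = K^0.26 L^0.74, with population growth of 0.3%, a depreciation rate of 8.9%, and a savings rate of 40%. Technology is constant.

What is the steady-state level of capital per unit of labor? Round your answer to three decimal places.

Steady state requires s·f(k) = (n + δ)·k, i.e. s·k^α = (n + δ)·k.
Rearranging, k^(1−α) = s / (n + δ).
k^0.74 = 0.40 / (0.003 + 0.089) = 0.40 / 0.092 = 4.3478
k* = 4.3478^(1/0.74) ≈ 7.2866

k* = 7.287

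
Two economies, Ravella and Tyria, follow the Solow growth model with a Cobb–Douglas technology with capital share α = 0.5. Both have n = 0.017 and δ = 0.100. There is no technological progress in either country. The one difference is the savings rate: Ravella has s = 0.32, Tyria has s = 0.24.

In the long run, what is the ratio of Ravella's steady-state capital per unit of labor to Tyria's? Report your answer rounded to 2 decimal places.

Steady-state k* = [s/(n + δ)]^(1/(1−α)), so the ratio is [ (s_R/(n + δ)_R) / (s_T/(n + δ)_T) ]^2.
s_R/(n + δ)_R = 0.32/0.117 = 2.7350; s_T/(n + δ)_T = 0.24/0.117 = 2.0513.
Ratio = (2.7350/2.0513)^2 = 1.3333^2 ≈ 1.7777

k*_R / k*_T ≈ 1.78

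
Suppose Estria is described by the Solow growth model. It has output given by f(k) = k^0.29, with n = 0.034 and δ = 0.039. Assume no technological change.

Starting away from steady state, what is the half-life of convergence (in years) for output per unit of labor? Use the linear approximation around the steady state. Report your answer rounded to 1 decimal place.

Near the steady state the convergence rate is λ = (1 − α)(n + δ).
λ = (1 − 0.29) × 0.073 = 0.71 × 0.073 = 0.05183
Half-life = ln 2 / λ = 0.6931 / 0.05183 ≈ 13.37 years

half-life ≈ 13.4 years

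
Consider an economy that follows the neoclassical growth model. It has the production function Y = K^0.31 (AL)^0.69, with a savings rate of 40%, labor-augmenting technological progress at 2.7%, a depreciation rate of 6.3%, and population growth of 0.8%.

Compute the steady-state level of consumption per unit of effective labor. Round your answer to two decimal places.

Steady state requires s·f(k) = (n + g + δ)·k, i.e. s·k^α = (n + g + δ)·k.
Dividing both sides by k: k^(1−α) = s / (n + g + δ).
k^0.69 = 0.40 / (0.008 + 0.027 + 0.063) = 0.40 / 0.098 = 4.0816
k* = 4.0816^(1/0.69) ≈ 7.6782
y* = (k*)^α = 7.6782^0.31 ≈ 1.8812
c* = (1 − s)·y* = (1 − 0.40) × 1.8812 ≈ 1.1287

c* = 1.13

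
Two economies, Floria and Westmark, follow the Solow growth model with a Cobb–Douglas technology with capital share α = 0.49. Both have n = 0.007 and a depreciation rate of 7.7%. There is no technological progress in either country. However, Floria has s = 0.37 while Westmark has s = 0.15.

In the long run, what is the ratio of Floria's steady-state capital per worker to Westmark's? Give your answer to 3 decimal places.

Steady-state k* = [s/(n + δ)]^(1/(1−α)), so the ratio is [ (s_F/(n + δ)_F) / (s_W/(n + δ)_W) ]^1.9608.
s_F/(n + δ)_F = 0.37/0.084 = 4.4048; s_W/(n + δ)_W = 0.15/0.084 = 1.7857.
Ratio = (4.4048/1.7857)^1.9608 = 2.4667^1.9608 ≈ 5.8730

ratio ≈ 5.873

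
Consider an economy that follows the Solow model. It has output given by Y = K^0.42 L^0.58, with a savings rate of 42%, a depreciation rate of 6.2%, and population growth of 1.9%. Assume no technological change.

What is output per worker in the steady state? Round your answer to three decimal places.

Steady state requires s·f(k) = (n + δ)·k, i.e. s·k^α = (n + δ)·k.
Rearranging, k^(1−α) = s / (n + δ).
k^0.58 = 0.42 / (0.019 + 0.062) = 0.42 / 0.081 = 5.1852
k* = 5.1852^(1/0.58) ≈ 17.0747
y* = (k*)^α = 17.0747^0.42 ≈ 3.2930

y* ≈ 3.293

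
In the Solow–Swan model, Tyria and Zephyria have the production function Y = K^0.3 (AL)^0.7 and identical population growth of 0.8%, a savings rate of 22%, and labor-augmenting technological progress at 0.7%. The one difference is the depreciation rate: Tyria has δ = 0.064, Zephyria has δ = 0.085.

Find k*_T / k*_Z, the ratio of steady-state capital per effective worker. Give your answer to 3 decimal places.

ratio ≈ 1.400

Steady-state k* = [s/(n + g + δ)]^(1/(1−α)), so the ratio is [ (s_T/(n + g + δ)_T) / (s_Z/(n + g + δ)_Z) ]^1.4286.
s_T/(n + g + δ)_T = 0.22/0.079 = 2.7848; s_Z/(n + g + δ)_Z = 0.22/0.100 = 2.2000.
Ratio = (2.7848/2.2000)^1.4286 = 1.2658^1.4286 ≈ 1.4004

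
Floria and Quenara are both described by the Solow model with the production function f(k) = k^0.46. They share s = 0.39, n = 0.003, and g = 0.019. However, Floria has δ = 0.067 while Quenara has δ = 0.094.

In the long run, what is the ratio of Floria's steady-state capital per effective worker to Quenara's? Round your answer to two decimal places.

Steady-state k* = [s/(n + g + δ)]^(1/(1−α)), so the ratio is [ (s_F/(n + g + δ)_F) / (s_Q/(n + g + δ)_Q) ]^1.8519.
s_F/(n + g + δ)_F = 0.39/0.089 = 4.3820; s_Q/(n + g + δ)_Q = 0.39/0.116 = 3.3621.
Ratio = (4.3820/3.3621)^1.8519 = 1.3034^1.8519 ≈ 1.6335

k*_F / k*_Q ≈ 1.63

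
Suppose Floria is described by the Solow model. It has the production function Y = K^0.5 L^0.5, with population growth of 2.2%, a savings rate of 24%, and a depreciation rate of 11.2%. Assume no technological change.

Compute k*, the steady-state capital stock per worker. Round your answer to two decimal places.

k* ≈ 3.21

In steady state, investment equals break-even investment: s·k^α = (n + δ)·k.
Dividing both sides by k: k^(1−α) = s / (n + δ).
k^0.5 = 0.24 / (0.022 + 0.112) = 0.24 / 0.134 = 1.7910
k* = 1.7910^(1/0.5) ≈ 3.2077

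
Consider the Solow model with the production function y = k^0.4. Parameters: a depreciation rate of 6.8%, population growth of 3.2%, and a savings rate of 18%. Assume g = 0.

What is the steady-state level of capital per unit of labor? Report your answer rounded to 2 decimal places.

Steady state requires s·f(k) = (n + δ)·k, i.e. s·k^α = (n + δ)·k.
Rearranging, k^(1−α) = s / (n + δ).
k^0.6 = 0.18 / (0.032 + 0.068) = 0.18 / 0.100 = 1.8000
k* = 1.8000^(1/0.6) ≈ 2.6635

k* = 2.66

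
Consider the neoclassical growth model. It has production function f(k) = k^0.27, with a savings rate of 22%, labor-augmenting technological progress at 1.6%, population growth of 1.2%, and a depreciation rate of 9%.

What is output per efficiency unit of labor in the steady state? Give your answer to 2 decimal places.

y* ≈ 1.26

In steady state, investment equals break-even investment: s·k^α = (n + g + δ)·k.
Rearranging, k^(1−α) = s / (n + g + δ).
k^0.73 = 0.22 / (0.012 + 0.016 + 0.090) = 0.22 / 0.118 = 1.8644
k* = 1.8644^(1/0.73) ≈ 2.3475
y* = (k*)^α = 2.3475^0.27 ≈ 1.2591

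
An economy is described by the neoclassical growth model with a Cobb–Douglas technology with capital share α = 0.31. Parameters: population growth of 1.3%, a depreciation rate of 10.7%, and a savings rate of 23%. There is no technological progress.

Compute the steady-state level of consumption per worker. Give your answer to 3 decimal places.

Steady state requires s·f(k) = (n + δ)·k, i.e. s·k^α = (n + δ)·k.
Dividing both sides by k: k^(1−α) = s / (n + δ).
k^0.69 = 0.23 / (0.013 + 0.107) = 0.23 / 0.120 = 1.9167
k* = 1.9167^(1/0.69) ≈ 2.5674
y* = (k*)^α = 2.5674^0.31 ≈ 1.3395
c* = (1 − s)·y* = (1 − 0.23) × 1.3395 ≈ 1.0314

c* ≈ 1.031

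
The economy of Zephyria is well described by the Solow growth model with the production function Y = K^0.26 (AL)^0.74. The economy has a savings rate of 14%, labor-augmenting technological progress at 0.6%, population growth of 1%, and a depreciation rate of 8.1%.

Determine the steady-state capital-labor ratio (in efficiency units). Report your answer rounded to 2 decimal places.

k* = 1.64

Steady state requires s·f(k) = (n + g + δ)·k, i.e. s·k^α = (n + g + δ)·k.
Rearranging, k^(1−α) = s / (n + g + δ).
k^0.74 = 0.14 / (0.010 + 0.006 + 0.081) = 0.14 / 0.097 = 1.4433
k* = 1.4433^(1/0.74) ≈ 1.6419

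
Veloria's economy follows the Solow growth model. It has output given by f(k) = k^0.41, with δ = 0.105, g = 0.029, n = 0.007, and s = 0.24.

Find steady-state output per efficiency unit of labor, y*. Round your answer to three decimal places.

In steady state, investment equals break-even investment: s·k^α = (n + g + δ)·k.
Dividing both sides by k: k^(1−α) = s / (n + g + δ).
k^0.59 = 0.24 / (0.007 + 0.029 + 0.105) = 0.24 / 0.141 = 1.7021
k* = 1.7021^(1/0.59) ≈ 2.4632
y* = (k*)^α = 2.4632^0.41 ≈ 1.4472

y* ≈ 1.447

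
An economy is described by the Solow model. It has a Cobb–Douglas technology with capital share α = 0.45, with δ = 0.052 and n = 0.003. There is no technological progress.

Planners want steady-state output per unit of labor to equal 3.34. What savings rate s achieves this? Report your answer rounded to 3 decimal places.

s ≈ 0.240

At the steady state, Δk = 0, so s·k^α = (n + δ)·k.
Since y* = [s/(n + δ)]^(α/(1−α)), we have s/(n + δ) = (y*)^((1−α)/α) = 3.34^1.2222 = 4.3664.
Therefore s = 4.3664 × (n + δ) = 4.3664 × 0.055 = 0.2402.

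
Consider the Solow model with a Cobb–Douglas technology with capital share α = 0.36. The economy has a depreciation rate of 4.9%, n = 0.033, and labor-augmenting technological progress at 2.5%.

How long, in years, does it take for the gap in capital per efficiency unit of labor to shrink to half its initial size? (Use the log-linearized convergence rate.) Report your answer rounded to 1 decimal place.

Near the steady state the convergence rate is λ = (1 − α)(n + g + δ).
λ = (1 − 0.36) × 0.107 = 0.64 × 0.107 = 0.06848
Half-life = ln 2 / λ = 0.6931 / 0.06848 ≈ 10.12 years

half-life ≈ 10.1 years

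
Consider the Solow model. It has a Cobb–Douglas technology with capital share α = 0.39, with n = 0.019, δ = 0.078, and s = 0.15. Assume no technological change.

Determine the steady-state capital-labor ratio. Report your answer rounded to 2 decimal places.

In steady state, investment equals break-even investment: s·k^α = (n + δ)·k.
Dividing both sides by k: k^(1−α) = s / (n + δ).
k^0.61 = 0.15 / (0.019 + 0.078) = 0.15 / 0.097 = 1.5464
k* = 1.5464^(1/0.61) ≈ 2.0434

k* = 2.04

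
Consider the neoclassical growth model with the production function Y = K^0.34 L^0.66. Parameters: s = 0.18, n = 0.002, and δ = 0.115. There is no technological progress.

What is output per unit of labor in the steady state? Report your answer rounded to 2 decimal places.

Steady state requires s·f(k) = (n + δ)·k, i.e. s·k^α = (n + δ)·k.
Rearranging, k^(1−α) = s / (n + δ).
k^0.66 = 0.18 / (0.002 + 0.115) = 0.18 / 0.117 = 1.5385
k* = 1.5385^(1/0.66) ≈ 1.9208
y* = (k*)^α = 1.9208^0.34 ≈ 1.2485

y* ≈ 1.25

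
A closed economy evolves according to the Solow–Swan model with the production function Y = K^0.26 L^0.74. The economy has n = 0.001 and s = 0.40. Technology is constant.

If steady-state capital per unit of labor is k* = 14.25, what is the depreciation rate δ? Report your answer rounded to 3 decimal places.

δ ≈ 0.055

Steady state requires s·f(k) = (n + δ)·k, i.e. s·k^α = (n + δ)·k.
So s / (n + δ) = (k*)^(1−α) = 14.25^0.74 = 7.1421.
Therefore n + δ = s / 7.1421 = 0.40 / 7.1421 = 0.0560, so δ = 0.0560 − 0.001 = 0.0550.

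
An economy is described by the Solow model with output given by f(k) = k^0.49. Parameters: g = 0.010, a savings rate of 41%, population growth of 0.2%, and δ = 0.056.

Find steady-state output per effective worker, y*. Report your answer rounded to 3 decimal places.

y* = 5.619

In steady state, investment equals break-even investment: s·k^α = (n + g + δ)·k.
Rearranging, k^(1−α) = s / (n + g + δ).
k^0.51 = 0.41 / (0.002 + 0.010 + 0.056) = 0.41 / 0.068 = 6.0294
k* = 6.0294^(1/0.51) ≈ 33.8805
y* = (k*)^α = 33.8805^0.49 ≈ 5.6192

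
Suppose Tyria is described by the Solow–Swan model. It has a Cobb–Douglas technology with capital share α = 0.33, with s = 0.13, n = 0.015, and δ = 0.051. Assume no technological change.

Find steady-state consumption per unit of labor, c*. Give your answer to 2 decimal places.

c* ≈ 1.21

Steady state requires s·f(k) = (n + δ)·k, i.e. s·k^α = (n + δ)·k.
Dividing both sides by k: k^(1−α) = s / (n + δ).
k^0.67 = 0.13 / (0.015 + 0.051) = 0.13 / 0.066 = 1.9697
k* = 1.9697^(1/0.67) ≈ 2.7504
y* = (k*)^α = 2.7504^0.33 ≈ 1.3964
c* = (1 − s)·y* = (1 − 0.13) × 1.3964 ≈ 1.2149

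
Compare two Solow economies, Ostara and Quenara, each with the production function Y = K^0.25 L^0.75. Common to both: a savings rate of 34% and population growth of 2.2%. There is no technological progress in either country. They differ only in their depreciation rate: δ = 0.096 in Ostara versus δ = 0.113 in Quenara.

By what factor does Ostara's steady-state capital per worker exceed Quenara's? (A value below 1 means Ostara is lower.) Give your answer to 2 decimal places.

ratio ≈ 1.20

Steady-state k* = [s/(n + δ)]^(1/(1−α)), so the ratio is [ (s_O/(n + δ)_O) / (s_Q/(n + δ)_Q) ]^1.3333.
s_O/(n + δ)_O = 0.34/0.118 = 2.8814; s_Q/(n + δ)_Q = 0.34/0.135 = 2.5185.
Ratio = (2.8814/2.5185)^1.3333 = 1.1441^1.3333 ≈ 1.1966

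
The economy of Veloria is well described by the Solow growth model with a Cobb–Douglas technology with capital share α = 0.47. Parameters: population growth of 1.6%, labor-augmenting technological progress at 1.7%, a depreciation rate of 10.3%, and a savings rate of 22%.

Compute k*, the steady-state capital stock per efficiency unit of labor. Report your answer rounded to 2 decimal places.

k* ≈ 2.48

At the steady state, Δk = 0, so s·k^α = (n + g + δ)·k.
Rearranging, k^(1−α) = s / (n + g + δ).
k^0.53 = 0.22 / (0.016 + 0.017 + 0.103) = 0.22 / 0.136 = 1.6176
k* = 1.6176^(1/0.53) ≈ 2.4780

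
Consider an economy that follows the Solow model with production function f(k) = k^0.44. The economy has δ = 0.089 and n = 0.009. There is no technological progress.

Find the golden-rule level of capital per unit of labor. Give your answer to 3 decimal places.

The golden rule sets f'(k) = n + δ, i.e. α·k^(α−1) = n + δ.
So k^(1−α) = α / (n + δ) = 0.44 / 0.098 = 4.4898.
k_gold = 4.4898^(1/0.56) ≈ 14.6114

k_gold ≈ 14.611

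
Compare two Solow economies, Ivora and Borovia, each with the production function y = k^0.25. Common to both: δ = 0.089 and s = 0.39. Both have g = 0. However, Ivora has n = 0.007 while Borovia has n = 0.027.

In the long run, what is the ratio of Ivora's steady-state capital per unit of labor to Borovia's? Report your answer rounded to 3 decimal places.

Steady-state k* = [s/(n + δ)]^(1/(1−α)), so the ratio is [ (s_I/(n + δ)_I) / (s_B/(n + δ)_B) ]^1.3333.
s_I/(n + δ)_I = 0.39/0.096 = 4.0625; s_B/(n + δ)_B = 0.39/0.116 = 3.3621.
Ratio = (4.0625/3.3621)^1.3333 = 1.2083^1.3333 ≈ 1.2870

k*_I / k*_B ≈ 1.287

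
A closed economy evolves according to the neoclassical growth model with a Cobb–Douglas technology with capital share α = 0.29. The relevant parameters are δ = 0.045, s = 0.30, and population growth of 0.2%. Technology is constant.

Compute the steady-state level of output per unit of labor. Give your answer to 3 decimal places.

At the steady state, Δk = 0, so s·k^α = (n + δ)·k.
Dividing both sides by k: k^(1−α) = s / (n + δ).
k^0.71 = 0.30 / (0.002 + 0.045) = 0.30 / 0.047 = 6.3830
k* = 6.3830^(1/0.71) ≈ 13.6094
y* = (k*)^α = 13.6094^0.29 ≈ 2.1321

y* ≈ 2.132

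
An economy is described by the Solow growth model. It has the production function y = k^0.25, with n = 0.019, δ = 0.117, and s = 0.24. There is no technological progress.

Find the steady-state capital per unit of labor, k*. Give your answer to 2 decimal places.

In steady state, investment equals break-even investment: s·k^α = (n + δ)·k.
Rearranging, k^(1−α) = s / (n + δ).
k^0.75 = 0.24 / (0.019 + 0.117) = 0.24 / 0.136 = 1.7647
k* = 1.7647^(1/0.75) ≈ 2.1325

k* ≈ 2.13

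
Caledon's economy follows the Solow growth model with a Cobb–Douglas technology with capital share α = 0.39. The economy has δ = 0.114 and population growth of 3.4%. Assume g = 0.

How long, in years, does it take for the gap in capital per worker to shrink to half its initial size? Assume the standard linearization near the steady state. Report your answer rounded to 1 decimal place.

half-life ≈ 7.7 years

Near the steady state the convergence rate is λ = (1 − α)(n + δ).
λ = (1 − 0.39) × 0.148 = 0.61 × 0.148 = 0.09028
Half-life = ln 2 / λ = 0.6931 / 0.09028 ≈ 7.68 years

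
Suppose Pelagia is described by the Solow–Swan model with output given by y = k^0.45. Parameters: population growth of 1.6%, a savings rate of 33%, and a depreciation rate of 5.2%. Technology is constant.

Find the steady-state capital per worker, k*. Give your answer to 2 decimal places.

Steady state requires s·f(k) = (n + δ)·k, i.e. s·k^α = (n + δ)·k.
Rearranging, k^(1−α) = s / (n + δ).
k^0.55 = 0.33 / (0.016 + 0.052) = 0.33 / 0.068 = 4.8529
k* = 4.8529^(1/0.55) ≈ 17.6716

k* ≈ 17.67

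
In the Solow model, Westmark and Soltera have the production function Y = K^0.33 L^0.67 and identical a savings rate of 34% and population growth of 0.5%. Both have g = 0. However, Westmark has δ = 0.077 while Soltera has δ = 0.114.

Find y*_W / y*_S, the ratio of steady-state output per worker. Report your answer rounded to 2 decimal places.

Steady-state y* = [s/(n + δ)]^(α/(1−α)), so the ratio is [ (s_W/(n + δ)_W) / (s_S/(n + δ)_S) ]^0.4925.
s_W/(n + δ)_W = 0.34/0.082 = 4.1463; s_S/(n + δ)_S = 0.34/0.119 = 2.8571.
Ratio = (4.1463/2.8571)^0.4925 = 1.4512^0.4925 ≈ 1.2013

ratio ≈ 1.20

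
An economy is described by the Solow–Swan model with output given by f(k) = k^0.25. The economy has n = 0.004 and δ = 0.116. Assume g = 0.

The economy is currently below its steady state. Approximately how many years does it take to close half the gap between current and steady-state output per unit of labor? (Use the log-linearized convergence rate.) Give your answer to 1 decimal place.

half-life ≈ 7.7 years

Near the steady state the convergence rate is λ = (1 − α)(n + δ).
λ = (1 − 0.25) × 0.120 = 0.75 × 0.120 = 0.0900
Half-life = ln 2 / λ = 0.6931 / 0.0900 ≈ 7.70 years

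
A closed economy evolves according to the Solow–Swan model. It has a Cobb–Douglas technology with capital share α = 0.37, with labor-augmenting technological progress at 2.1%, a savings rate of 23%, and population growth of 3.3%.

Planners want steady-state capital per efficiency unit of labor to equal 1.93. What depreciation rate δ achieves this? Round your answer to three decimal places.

In steady state, investment equals break-even investment: s·k^α = (n + g + δ)·k.
So s / (n + g + δ) = (k*)^(1−α) = 1.93^0.63 = 1.5132.
Therefore n + g + δ = s / 1.5132 = 0.23 / 1.5132 = 0.1520, so δ = 0.1520 − 0.054 = 0.0980.

δ ≈ 0.098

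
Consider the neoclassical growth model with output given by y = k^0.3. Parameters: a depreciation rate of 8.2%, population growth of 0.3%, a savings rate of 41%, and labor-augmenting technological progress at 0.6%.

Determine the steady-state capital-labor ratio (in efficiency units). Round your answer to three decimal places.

k* = 8.589

In steady state, investment equals break-even investment: s·k^α = (n + g + δ)·k.
Dividing both sides by k: k^(1−α) = s / (n + g + δ).
k^0.7 = 0.41 / (0.003 + 0.006 + 0.082) = 0.41 / 0.091 = 4.5055
k* = 4.5055^(1/0.7) ≈ 8.5885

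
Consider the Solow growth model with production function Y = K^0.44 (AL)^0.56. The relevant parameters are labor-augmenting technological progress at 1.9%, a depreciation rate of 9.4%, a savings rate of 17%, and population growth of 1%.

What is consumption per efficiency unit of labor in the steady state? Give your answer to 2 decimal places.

Steady state requires s·f(k) = (n + g + δ)·k, i.e. s·k^α = (n + g + δ)·k.
Dividing both sides by k: k^(1−α) = s / (n + g + δ).
k^0.56 = 0.17 / (0.010 + 0.019 + 0.094) = 0.17 / 0.123 = 1.3821
k* = 1.3821^(1/0.56) ≈ 1.7822
y* = (k*)^α = 1.7822^0.44 ≈ 1.2895
c* = (1 − s)·y* = (1 − 0.17) × 1.2895 ≈ 1.0703

c* ≈ 1.07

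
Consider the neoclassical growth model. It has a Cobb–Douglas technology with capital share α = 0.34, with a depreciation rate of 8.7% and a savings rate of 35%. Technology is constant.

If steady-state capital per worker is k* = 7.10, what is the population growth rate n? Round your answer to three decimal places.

At the steady state, Δk = 0, so s·k^α = (n + δ)·k.
So s / (n + δ) = (k*)^(1−α) = 7.10^0.66 = 3.6461.
Therefore n + δ = s / 3.6461 = 0.35 / 3.6461 = 0.0960, so n = 0.0960 − 0.087 = 0.0090.

n ≈ 0.009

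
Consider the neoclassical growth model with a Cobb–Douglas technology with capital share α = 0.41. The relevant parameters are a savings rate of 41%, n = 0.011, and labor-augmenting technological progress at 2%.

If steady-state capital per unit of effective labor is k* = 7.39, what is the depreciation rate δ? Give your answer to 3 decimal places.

δ ≈ 0.095

At the steady state, Δk = 0, so s·k^α = (n + g + δ)·k.
So s / (n + g + δ) = (k*)^(1−α) = 7.39^0.59 = 3.2546.
Therefore n + g + δ = s / 3.2546 = 0.41 / 3.2546 = 0.1260, so δ = 0.1260 − 0.031 = 0.0950.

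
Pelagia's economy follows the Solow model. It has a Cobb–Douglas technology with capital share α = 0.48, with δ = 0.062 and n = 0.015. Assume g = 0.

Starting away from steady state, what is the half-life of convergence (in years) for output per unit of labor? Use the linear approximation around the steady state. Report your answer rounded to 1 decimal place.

Near the steady state the convergence rate is λ = (1 − α)(n + δ).
λ = (1 − 0.48) × 0.077 = 0.52 × 0.077 = 0.04004
Half-life = ln 2 / λ = 0.6931 / 0.04004 ≈ 17.31 years

half-life ≈ 17.3 years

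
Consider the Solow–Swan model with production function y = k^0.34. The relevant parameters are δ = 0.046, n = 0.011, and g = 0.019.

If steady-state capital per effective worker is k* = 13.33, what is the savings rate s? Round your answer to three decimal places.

At the steady state, Δk = 0, so s·k^α = (n + g + δ)·k.
So s / (n + g + δ) = (k*)^(1−α) = 13.33^0.66 = 5.5257.
Therefore s = 5.5257 × (n + g + δ) = 5.5257 × 0.076 = 0.4200.

s ≈ 0.420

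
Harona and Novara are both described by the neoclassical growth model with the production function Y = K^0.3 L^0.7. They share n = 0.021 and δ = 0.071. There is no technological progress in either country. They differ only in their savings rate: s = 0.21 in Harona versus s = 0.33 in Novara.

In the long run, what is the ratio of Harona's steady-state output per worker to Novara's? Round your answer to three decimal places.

Steady-state y* = [s/(n + δ)]^(α/(1−α)), so the ratio is [ (s_H/(n + δ)_H) / (s_N/(n + δ)_N) ]^0.4286.
s_H/(n + δ)_H = 0.21/0.092 = 2.2826; s_N/(n + δ)_N = 0.33/0.092 = 3.5870.
Ratio = (2.2826/3.5870)^0.4286 = 0.6364^0.4286 ≈ 0.8239

y*_H / y*_N ≈ 0.824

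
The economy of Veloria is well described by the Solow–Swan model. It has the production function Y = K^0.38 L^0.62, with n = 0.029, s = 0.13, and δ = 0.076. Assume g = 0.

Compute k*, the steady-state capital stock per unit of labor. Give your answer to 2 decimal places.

k* ≈ 1.41

In steady state, investment equals break-even investment: s·k^α = (n + δ)·k.
Rearranging, k^(1−α) = s / (n + δ).
k^0.62 = 0.13 / (0.029 + 0.076) = 0.13 / 0.105 = 1.2381
k* = 1.2381^(1/0.62) ≈ 1.4113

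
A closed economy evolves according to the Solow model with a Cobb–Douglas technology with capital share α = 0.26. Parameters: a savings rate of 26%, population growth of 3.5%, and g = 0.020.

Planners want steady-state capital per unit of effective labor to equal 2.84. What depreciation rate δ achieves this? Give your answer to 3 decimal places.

Steady state requires s·f(k) = (n + g + δ)·k, i.e. s·k^α = (n + g + δ)·k.
So s / (n + g + δ) = (k*)^(1−α) = 2.84^0.74 = 2.1650.
Therefore n + g + δ = s / 2.1650 = 0.26 / 2.1650 = 0.1201, so δ = 0.1201 − 0.055 = 0.0651.

δ ≈ 0.065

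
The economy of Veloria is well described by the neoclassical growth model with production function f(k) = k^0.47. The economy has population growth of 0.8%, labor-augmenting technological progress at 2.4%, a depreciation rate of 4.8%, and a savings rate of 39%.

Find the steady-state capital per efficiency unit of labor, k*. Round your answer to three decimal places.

In steady state, investment equals break-even investment: s·k^α = (n + g + δ)·k.
Rearranging, k^(1−α) = s / (n + g + δ).
k^0.53 = 0.39 / (0.008 + 0.024 + 0.048) = 0.39 / 0.080 = 4.8750
k* = 4.8750^(1/0.53) ≈ 19.8639

k* ≈ 19.864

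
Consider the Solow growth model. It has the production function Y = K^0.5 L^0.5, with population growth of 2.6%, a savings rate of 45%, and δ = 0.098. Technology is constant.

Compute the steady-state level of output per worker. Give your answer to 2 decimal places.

y* = 3.63

At the steady state, Δk = 0, so s·k^α = (n + δ)·k.
Rearranging, k^(1−α) = s / (n + δ).
k^0.5 = 0.45 / (0.026 + 0.098) = 0.45 / 0.124 = 3.6290
k* = 3.6290^(1/0.5) ≈ 13.1696
y* = (k*)^α = 13.1696^0.5 ≈ 3.6290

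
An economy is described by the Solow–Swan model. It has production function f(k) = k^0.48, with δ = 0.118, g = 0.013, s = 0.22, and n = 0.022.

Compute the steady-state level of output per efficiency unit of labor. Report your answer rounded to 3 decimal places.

At the steady state, Δk = 0, so s·k^α = (n + g + δ)·k.
Rearranging, k^(1−α) = s / (n + g + δ).
k^0.52 = 0.22 / (0.022 + 0.013 + 0.118) = 0.22 / 0.153 = 1.4379
k* = 1.4379^(1/0.52) ≈ 2.0106
y* = (k*)^α = 2.0106^0.48 ≈ 1.3983

y* = 1.398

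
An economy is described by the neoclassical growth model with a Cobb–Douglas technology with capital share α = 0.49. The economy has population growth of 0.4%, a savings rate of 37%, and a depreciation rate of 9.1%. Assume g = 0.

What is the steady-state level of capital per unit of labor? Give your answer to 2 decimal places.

In steady state, investment equals break-even investment: s·k^α = (n + δ)·k.
Dividing both sides by k: k^(1−α) = s / (n + δ).
k^0.51 = 0.37 / (0.004 + 0.091) = 0.37 / 0.095 = 3.8947
k* = 3.8947^(1/0.51) ≈ 14.3811

k* = 14.38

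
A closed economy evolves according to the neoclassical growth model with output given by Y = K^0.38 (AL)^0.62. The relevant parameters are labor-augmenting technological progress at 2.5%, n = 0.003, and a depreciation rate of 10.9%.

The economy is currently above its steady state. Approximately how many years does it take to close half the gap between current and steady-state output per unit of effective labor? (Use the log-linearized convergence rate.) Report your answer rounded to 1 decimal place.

Near the steady state the convergence rate is λ = (1 − α)(n + g + δ).
λ = (1 − 0.38) × 0.137 = 0.62 × 0.137 = 0.08494
Half-life = ln 2 / λ = 0.6931 / 0.08494 ≈ 8.16 years

about 8.2 years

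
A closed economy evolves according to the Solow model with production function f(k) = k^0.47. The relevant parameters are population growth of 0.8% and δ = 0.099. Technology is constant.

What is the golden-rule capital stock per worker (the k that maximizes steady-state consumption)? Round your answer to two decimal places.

k_gold ≈ 16.32

The golden rule sets f'(k) = n + δ, i.e. α·k^(α−1) = n + δ.
So k^(1−α) = α / (n + δ) = 0.47 / 0.107 = 4.3925.
k_gold = 4.3925^(1/0.53) ≈ 16.3179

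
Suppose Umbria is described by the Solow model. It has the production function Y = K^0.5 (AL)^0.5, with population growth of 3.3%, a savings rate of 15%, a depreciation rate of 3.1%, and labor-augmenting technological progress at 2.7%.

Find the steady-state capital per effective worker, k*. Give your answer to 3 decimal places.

k* ≈ 2.717

At the steady state, Δk = 0, so s·k^α = (n + g + δ)·k.
Rearranging, k^(1−α) = s / (n + g + δ).
k^0.5 = 0.15 / (0.033 + 0.027 + 0.031) = 0.15 / 0.091 = 1.6484
k* = 1.6484^(1/0.5) ≈ 2.7172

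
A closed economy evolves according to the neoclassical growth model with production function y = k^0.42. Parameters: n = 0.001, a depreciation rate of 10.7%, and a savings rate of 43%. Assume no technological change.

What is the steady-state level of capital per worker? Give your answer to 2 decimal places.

k* ≈ 10.83

Steady state requires s·f(k) = (n + δ)·k, i.e. s·k^α = (n + δ)·k.
Dividing both sides by k: k^(1−α) = s / (n + δ).
k^0.58 = 0.43 / (0.001 + 0.107) = 0.43 / 0.108 = 3.9815
k* = 3.9815^(1/0.58) ≈ 10.8284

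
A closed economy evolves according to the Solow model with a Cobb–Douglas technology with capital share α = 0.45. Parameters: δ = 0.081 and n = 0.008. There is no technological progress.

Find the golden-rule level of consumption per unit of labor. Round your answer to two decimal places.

At the golden rule, f'(k) = n + δ, so α·k^(α−1) = n + δ and k_gold = (α/(n + δ))^(1/(1−α)).
k_gold = (0.45/0.089)^(1/0.55) = 5.0562^1.8182 ≈ 19.0412
c_gold = f(k_gold) − (n + δ)·k_gold = 3.7658 − 0.089×19.0412 ≈ 2.0711

c_gold ≈ 2.07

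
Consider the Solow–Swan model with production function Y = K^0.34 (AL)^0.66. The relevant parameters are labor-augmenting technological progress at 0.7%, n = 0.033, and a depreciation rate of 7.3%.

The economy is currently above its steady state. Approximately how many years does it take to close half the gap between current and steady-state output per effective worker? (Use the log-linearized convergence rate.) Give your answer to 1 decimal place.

t_½ ≈ 9.3 years

Near the steady state the convergence rate is λ = (1 − α)(n + g + δ).
λ = (1 − 0.34) × 0.113 = 0.66 × 0.113 = 0.07458
Half-life = ln 2 / λ = 0.6931 / 0.07458 ≈ 9.29 years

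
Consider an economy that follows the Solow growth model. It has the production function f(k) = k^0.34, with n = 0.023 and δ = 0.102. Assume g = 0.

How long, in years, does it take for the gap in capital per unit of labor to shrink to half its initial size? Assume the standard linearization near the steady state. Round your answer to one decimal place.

about 8.4 years

Near the steady state the convergence rate is λ = (1 − α)(n + δ).
λ = (1 − 0.34) × 0.125 = 0.66 × 0.125 = 0.0825
Half-life = ln 2 / λ = 0.6931 / 0.0825 ≈ 8.40 years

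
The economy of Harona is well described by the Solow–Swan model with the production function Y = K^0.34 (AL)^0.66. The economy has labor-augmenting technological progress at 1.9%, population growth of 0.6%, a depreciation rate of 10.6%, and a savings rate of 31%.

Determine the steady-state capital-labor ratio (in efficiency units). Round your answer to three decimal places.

k* ≈ 3.688

At the steady state, Δk = 0, so s·k^α = (n + g + δ)·k.
Rearranging, k^(1−α) = s / (n + g + δ).
k^0.66 = 0.31 / (0.006 + 0.019 + 0.106) = 0.31 / 0.131 = 2.3664
k* = 2.3664^(1/0.66) ≈ 3.6881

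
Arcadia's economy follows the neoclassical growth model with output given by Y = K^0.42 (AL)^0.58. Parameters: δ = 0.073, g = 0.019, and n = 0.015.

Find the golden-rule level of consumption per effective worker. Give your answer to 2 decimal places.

At the golden rule, f'(k) = n + g + δ, so α·k^(α−1) = n + g + δ and k_gold = (α/(n + g + δ))^(1/(1−α)).
k_gold = (0.42/0.107)^(1/0.58) = 3.9252^1.7241 ≈ 10.5652
c_gold = f(k_gold) − (n + g + δ)·k_gold = 2.6917 − 0.107×10.5652 ≈ 1.5612

c_gold ≈ 1.56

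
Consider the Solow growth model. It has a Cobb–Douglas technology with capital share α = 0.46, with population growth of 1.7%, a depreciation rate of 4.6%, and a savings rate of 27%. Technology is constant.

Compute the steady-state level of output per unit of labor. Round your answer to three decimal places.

y* ≈ 3.455

Steady state requires s·f(k) = (n + δ)·k, i.e. s·k^α = (n + δ)·k.
Dividing both sides by k: k^(1−α) = s / (n + δ).
k^0.54 = 0.27 / (0.017 + 0.046) = 0.27 / 0.063 = 4.2857
k* = 4.2857^(1/0.54) ≈ 14.8051
y* = (k*)^α = 14.8051^0.46 ≈ 3.4545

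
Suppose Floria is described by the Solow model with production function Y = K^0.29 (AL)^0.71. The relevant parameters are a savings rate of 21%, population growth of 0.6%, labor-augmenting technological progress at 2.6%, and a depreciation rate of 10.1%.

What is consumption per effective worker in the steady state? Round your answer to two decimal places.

c* ≈ 0.95

At the steady state, Δk = 0, so s·k^α = (n + g + δ)·k.
Rearranging, k^(1−α) = s / (n + g + δ).
k^0.71 = 0.21 / (0.006 + 0.026 + 0.101) = 0.21 / 0.133 = 1.5789
k* = 1.5789^(1/0.71) ≈ 1.9027
y* = (k*)^α = 1.9027^0.29 ≈ 1.2051
c* = (1 − s)·y* = (1 − 0.21) × 1.2051 ≈ 0.9520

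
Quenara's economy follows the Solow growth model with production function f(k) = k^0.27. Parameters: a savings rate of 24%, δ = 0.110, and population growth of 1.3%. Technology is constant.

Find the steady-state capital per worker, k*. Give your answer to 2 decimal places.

In steady state, investment equals break-even investment: s·k^α = (n + δ)·k.
Rearranging, k^(1−α) = s / (n + δ).
k^0.73 = 0.24 / (0.013 + 0.110) = 0.24 / 0.123 = 1.9512
k* = 1.9512^(1/0.73) ≈ 2.4985

k* = 2.50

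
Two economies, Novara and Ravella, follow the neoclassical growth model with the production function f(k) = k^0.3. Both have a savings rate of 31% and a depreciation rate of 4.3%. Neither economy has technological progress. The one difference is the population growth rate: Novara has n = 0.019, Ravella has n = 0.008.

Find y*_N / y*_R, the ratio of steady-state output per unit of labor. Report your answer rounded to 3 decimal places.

ratio ≈ 0.920

Steady-state y* = [s/(n + δ)]^(α/(1−α)), so the ratio is [ (s_N/(n + δ)_N) / (s_R/(n + δ)_R) ]^0.4286.
s_N/(n + δ)_N = 0.31/0.062 = 5.0000; s_R/(n + δ)_R = 0.31/0.051 = 6.0784.
Ratio = (5.0000/6.0784)^0.4286 = 0.8226^0.4286 ≈ 0.9197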